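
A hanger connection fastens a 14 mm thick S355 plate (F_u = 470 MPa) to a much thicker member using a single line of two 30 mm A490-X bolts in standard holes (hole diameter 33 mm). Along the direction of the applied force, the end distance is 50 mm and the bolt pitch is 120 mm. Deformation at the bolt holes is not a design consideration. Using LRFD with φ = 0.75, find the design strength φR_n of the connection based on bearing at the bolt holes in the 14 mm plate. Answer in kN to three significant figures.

692 kN

Per bolt r_n = 1.5 l_c t F_u ≤ 3.0 d t F_u; upper limit = 3.0 × 30 × 14 × 470 / 1000 = 592.2 kN.
Edge bolt: l_c = 50 − 33/2 = 33.5 mm → 1.5 × 33.5 × 14 × 470 / 1000 = 330.6 → r_n = 330.6 kN.
Interior bolts: l_c = 120 − 33 = 87 mm → 1.5 × 87 × 14 × 470 / 1000 = 858.7 → r_n = 592.2 kN.
R_n = 1 × 330.6 + 1 × 592.2 = 922.8 kN.
Design strength φR_n = 0.75 × 922.8 = 692 kN.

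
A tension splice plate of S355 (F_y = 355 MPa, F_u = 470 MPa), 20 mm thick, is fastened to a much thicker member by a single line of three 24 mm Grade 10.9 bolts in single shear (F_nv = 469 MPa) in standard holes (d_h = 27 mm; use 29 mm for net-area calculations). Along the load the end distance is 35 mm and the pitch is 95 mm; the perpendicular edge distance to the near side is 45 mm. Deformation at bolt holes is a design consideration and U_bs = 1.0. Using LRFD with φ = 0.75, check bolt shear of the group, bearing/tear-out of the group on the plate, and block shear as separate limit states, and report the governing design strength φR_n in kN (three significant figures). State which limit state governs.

477 kN (bolt shear governs)

Bolt shear: A_b = π·24²/4 = 452.4 mm²; R_n = 469 × 452.4 × 3 × 1 / 1000 = 636.5 kN → 0.75 × 636.5 = 477 kN.
Bearing: edge l_c = 21.5, r_n = 242.5 kN; interior l_c = 68, r_n = 541.4 kN; R_n = 242.5 + 2·541.4 = 1325 kN → 994 kN.
Block shear: A_gv = 4500, A_nv = 3050, A_nt = 610 mm²; R_n = min(0.6F_uA_nv, 0.6F_yA_gv) + U_bs·F_u·A_nt = 1147 kN → 860 kN.
Bolt shear governs: 477 kN.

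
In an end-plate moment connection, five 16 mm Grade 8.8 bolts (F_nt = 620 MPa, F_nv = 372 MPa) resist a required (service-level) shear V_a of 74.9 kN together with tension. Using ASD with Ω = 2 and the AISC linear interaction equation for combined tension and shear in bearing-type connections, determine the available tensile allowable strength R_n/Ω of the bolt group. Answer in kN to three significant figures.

280 kN

A_b = π·16²/4 = 201.1 mm²; f_rv = 74.9 × 1000 / (5 × 201.1) = 74.5 MPa.
F'_nt = 1.3 F_nt − (Ω F_nt / F_nv) f_rv = 1.3·620 − (2·620/372)·74.5 = 557.7 MPa, capped at F_nt → F'_nt = 557.7 MPa.
R_n = F'_nt · A_b · n = 557.7 × 201.1 × 5 / 1000 = 560.6 kN.
Allowable strength R_n/Ω = 560.6 / 2 = 280 kN.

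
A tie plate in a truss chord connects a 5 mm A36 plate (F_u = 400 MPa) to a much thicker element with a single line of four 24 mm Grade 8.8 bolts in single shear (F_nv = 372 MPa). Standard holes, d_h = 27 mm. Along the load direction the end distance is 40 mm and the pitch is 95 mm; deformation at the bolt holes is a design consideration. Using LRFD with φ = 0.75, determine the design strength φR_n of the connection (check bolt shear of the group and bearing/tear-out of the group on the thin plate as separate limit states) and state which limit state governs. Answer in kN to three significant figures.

Bolt shear: A_b = π·24²/4 = 452.4 mm²; R_n = 372 × 452.4 × 4 × 1 / 1000 = 673.2 kN → 0.75 × 673.2 = 505 kN.
Bearing (1.2 l_c t F_u ≤ 2.4 d t F_u): upper limit = 2.4·24·5·400 / 1000 = 115.2 kN.
  Edge l_c = 40 − 27/2 = 26.5 → r_n = 63.6 kN; interior l_c = 95 − 27 = 68 → r_n = 115.2 kN.
  R_n,bearing = 1·63.6 + 3·115.2 = 409.2 kN → 0.75 × 409.2 = 307 kN.
Bearing governs: 307 kN.

307 kN (bearing governs)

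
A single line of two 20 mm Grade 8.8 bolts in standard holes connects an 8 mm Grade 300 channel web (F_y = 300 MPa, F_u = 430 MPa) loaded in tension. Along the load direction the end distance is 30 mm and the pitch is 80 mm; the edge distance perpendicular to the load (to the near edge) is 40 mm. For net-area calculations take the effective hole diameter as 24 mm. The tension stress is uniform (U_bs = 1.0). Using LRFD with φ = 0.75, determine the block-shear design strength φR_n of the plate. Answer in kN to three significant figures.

187 kN

Shear plane L_v = 30 + 1·80 = 110 mm; A_gv = 110 × 8 = 880 mm².
A_nv = (110 − 1.5·24) × 8 = 592 mm².
A_nt = (40 − 0.5·24) × 8 = 224 mm².
0.6 F_u A_nv = 152.7 kN; 0.6 F_y A_gv = 158.4 kN → shear rupture governs the shear term.
R_n = 152.7 + 1.0 × 430 × 224 / 1000 = 249.1 kN.
Design strength φR_n = 0.75 × 249.1 = 187 kN.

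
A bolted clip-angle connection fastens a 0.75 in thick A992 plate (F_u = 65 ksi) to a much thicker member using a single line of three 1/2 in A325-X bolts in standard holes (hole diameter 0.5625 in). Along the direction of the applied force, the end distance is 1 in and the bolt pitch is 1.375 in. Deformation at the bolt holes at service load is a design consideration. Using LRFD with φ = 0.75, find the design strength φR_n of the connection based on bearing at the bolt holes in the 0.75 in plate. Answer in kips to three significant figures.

Per bolt r_n = 1.2 l_c t F_u ≤ 2.4 d t F_u; upper limit = 2.4 × 0.5 × 0.75 × 65 = 58.5 kips.
Edge bolt: l_c = 1 − 0.5625/2 = 0.7188 in → 1.2 × 0.7188 × 0.75 × 65 = 42.05 → r_n = 42.05 kips.
Interior bolts: l_c = 1.375 − 0.5625 = 0.8125 in → 1.2 × 0.8125 × 0.75 × 65 = 47.53 → r_n = 47.53 kips.
R_n = 1 × 42.05 + 2 × 47.53 = 137.1 kips.
Design strength φR_n = 0.75 × 137.1 = 103 kips.

103 kips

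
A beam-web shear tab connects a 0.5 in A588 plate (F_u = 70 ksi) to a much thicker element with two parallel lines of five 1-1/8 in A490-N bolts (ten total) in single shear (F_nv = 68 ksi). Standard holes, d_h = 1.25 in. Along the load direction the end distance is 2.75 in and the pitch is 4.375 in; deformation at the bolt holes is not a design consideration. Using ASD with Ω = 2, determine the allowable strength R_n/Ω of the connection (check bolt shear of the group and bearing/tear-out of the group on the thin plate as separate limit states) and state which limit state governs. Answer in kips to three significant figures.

338 kips (bolt shear governs)

Bolt shear: A_b = π·1.125²/4 = 0.994 in²; R_n = 68 × 0.994 × 10 × 1 = 675.9 kips → 675.9 / 2 = 338 kips.
Bearing (1.5 l_c t F_u ≤ 3.0 d t F_u): upper limit = 3.0·1.125·0.5·70 = 118.1 kips.
  Edge l_c = 2.75 − 1.25/2 = 2.125 → r_n = 111.6 kips; interior l_c = 4.375 − 1.25 = 3.125 → r_n = 118.1 kips.
  R_n,bearing = 2·111.6 + 8·118.1 = 1168 kips → 1168 / 2 = 584 kips.
Bolt shear governs: 338 kips.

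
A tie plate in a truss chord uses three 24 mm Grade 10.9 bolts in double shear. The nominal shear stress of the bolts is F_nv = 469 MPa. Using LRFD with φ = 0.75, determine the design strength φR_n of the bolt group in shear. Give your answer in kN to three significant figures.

955 kN

A_b = π × 24² / 4 = 452.4 mm².
R_n = F_nv · A_b · n · n_s = 469 × 452.4 × 3 × 2 / 1000 = 1273 kN.
Design strength φR_n = 0.75 × 1273 = 955 kN.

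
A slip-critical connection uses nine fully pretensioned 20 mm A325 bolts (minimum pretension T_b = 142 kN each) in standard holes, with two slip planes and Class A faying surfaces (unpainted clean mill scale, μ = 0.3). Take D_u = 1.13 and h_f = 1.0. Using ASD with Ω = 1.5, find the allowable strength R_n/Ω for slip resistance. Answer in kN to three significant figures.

R_n = μ · D_u · h_f · T_b · n_s · n_b = 0.3 × 1.13 × 1.0 × 142 × 2 × 9 = 866.5 kN.
Allowable strength R_n/Ω = 866.5 / 1.5 = 578 kN.

578 kN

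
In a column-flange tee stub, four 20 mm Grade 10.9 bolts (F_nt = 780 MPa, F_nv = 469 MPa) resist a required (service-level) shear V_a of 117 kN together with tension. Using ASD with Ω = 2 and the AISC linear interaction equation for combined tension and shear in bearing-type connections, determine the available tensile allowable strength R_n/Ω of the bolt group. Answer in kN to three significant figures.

A_b = π·20²/4 = 314.2 mm²; f_rv = 117 × 1000 / (4 × 314.2) = 93.11 MPa.
F'_nt = 1.3 F_nt − (Ω F_nt / F_nv) f_rv = 1.3·780 − (2·780/469)·93.11 = 704.3 MPa, capped at F_nt → F'_nt = 704.3 MPa.
R_n = F'_nt · A_b · n = 704.3 × 314.2 × 4 / 1000 = 885.1 kN.
Allowable strength R_n/Ω = 885.1 / 2 = 443 kN.

443 kN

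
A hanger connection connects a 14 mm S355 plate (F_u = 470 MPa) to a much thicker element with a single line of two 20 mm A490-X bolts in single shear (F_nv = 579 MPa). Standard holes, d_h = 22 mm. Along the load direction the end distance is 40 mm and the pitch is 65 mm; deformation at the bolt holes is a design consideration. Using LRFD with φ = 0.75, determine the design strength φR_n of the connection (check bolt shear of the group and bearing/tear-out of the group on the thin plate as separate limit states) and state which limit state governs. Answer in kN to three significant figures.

Bolt shear: A_b = π·20²/4 = 314.2 mm²; R_n = 579 × 314.2 × 2 × 1 / 1000 = 363.8 kN → 0.75 × 363.8 = 273 kN.
Bearing (1.2 l_c t F_u ≤ 2.4 d t F_u): upper limit = 2.4·20·14·470 / 1000 = 315.8 kN.
  Edge l_c = 40 − 22/2 = 29 → r_n = 229 kN; interior l_c = 65 − 22 = 43 → r_n = 315.8 kN.
  R_n,bearing = 1·229 + 1·315.8 = 544.8 kN → 0.75 × 544.8 = 409 kN.
Bolt shear governs: 273 kN.

273 kN (bolt shear governs)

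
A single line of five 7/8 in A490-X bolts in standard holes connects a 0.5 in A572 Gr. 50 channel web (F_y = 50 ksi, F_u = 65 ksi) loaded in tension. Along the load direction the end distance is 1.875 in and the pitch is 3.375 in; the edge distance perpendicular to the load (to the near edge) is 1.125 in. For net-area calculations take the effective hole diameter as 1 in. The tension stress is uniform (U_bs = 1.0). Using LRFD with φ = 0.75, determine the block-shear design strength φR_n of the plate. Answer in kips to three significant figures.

Shear plane L_v = 1.875 + 4·3.375 = 15.38 in; A_gv = 15.38 × 0.5 = 7.688 in².
A_nv = (15.38 − 4.5·1) × 0.5 = 5.438 in².
A_nt = (1.125 − 0.5·1) × 0.5 = 0.3125 in².
0.6 F_u A_nv = 212.1 kips; 0.6 F_y A_gv = 230.6 kips → shear rupture governs the shear term.
R_n = 212.1 + 1.0 × 65 × 0.3125 = 232.4 kips.
Design strength φR_n = 0.75 × 232.4 = 174 kips.

174 kips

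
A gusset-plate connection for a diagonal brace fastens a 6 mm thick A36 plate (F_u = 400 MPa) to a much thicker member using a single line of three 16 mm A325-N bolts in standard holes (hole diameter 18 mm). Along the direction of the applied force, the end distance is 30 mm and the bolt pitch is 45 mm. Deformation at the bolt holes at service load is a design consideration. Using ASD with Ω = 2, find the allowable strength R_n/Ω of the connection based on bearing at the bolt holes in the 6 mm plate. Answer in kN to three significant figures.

108 kN

Per bolt r_n = 1.2 l_c t F_u ≤ 2.4 d t F_u; upper limit = 2.4 × 16 × 6 × 400 / 1000 = 92.16 kN.
Edge bolt: l_c = 30 − 18/2 = 21 mm → 1.2 × 21 × 6 × 400 / 1000 = 60.48 → r_n = 60.48 kN.
Interior bolts: l_c = 45 − 18 = 27 mm → 1.2 × 27 × 6 × 400 / 1000 = 77.76 → r_n = 77.76 kN.
R_n = 1 × 60.48 + 2 × 77.76 = 216 kN.
Allowable strength R_n/Ω = 216 / 2 = 108 kN.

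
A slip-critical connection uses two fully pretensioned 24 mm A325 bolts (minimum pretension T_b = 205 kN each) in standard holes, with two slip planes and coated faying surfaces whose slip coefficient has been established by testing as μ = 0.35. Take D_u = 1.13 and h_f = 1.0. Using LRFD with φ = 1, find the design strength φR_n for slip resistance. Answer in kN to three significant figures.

324 kN

R_n = μ · D_u · h_f · T_b · n_s · n_b = 0.35 × 1.13 × 1.0 × 205 × 2 × 2 = 324.3 kN.
Design strength φR_n = 1 × 324.3 = 324 kN.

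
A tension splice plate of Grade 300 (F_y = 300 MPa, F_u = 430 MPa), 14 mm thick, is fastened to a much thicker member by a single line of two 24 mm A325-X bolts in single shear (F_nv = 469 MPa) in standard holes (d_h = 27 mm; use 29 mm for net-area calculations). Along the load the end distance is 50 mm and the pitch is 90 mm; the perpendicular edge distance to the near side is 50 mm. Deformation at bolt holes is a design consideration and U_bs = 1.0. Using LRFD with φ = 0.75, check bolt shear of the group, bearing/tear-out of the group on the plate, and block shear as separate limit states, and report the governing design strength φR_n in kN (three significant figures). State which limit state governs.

Bolt shear: A_b = π·24²/4 = 452.4 mm²; R_n = 469 × 452.4 × 2 × 1 / 1000 = 424.3 kN → 0.75 × 424.3 = 318 kN.
Bearing: edge l_c = 36.5, r_n = 263.7 kN; interior l_c = 63, r_n = 346.8 kN; R_n = 263.7 + 1·346.8 = 610.4 kN → 458 kN.
Block shear: A_gv = 1960, A_nv = 1351, A_nt = 497 mm²; R_n = min(0.6F_uA_nv, 0.6F_yA_gv) + U_bs·F_u·A_nt = 562.3 kN → 422 kN.
Bolt shear governs: 318 kN.

318 kN (bolt shear governs)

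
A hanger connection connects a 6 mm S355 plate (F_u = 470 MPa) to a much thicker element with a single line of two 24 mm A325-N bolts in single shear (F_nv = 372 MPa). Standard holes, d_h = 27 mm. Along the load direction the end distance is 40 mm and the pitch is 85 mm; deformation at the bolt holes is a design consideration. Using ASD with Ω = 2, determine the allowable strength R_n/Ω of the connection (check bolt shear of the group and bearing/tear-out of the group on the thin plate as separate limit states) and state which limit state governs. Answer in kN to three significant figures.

126 kN (bearing governs)

Bolt shear: A_b = π·24²/4 = 452.4 mm²; R_n = 372 × 452.4 × 2 × 1 / 1000 = 336.6 kN → 336.6 / 2 = 168 kN.
Bearing (1.2 l_c t F_u ≤ 2.4 d t F_u): upper limit = 2.4·24·6·470 / 1000 = 162.4 kN.
  Edge l_c = 40 − 27/2 = 26.5 → r_n = 89.68 kN; interior l_c = 85 − 27 = 58 → r_n = 162.4 kN.
  R_n,bearing = 1·89.68 + 1·162.4 = 252.1 kN → 252.1 / 2 = 126 kN.
Bearing governs: 126 kN.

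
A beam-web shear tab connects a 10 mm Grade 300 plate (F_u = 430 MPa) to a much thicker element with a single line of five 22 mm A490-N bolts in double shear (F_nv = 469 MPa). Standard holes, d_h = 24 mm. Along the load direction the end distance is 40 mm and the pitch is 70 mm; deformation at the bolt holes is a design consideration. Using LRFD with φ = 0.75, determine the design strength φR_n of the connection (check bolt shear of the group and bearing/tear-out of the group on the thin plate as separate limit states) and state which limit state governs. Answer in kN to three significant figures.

Bolt shear: A_b = π·22²/4 = 380.1 mm²; R_n = 469 × 380.1 × 5 × 2 / 1000 = 1783 kN → 0.75 × 1783 = 1340 kN.
Bearing (1.2 l_c t F_u ≤ 2.4 d t F_u): upper limit = 2.4·22·10·430 / 1000 = 227 kN.
  Edge l_c = 40 − 24/2 = 28 → r_n = 144.5 kN; interior l_c = 70 − 24 = 46 → r_n = 227 kN.
  R_n,bearing = 1·144.5 + 4·227 = 1053 kN → 0.75 × 1053 = 789 kN.
Bearing governs: 789 kN.

789 kN (bearing governs)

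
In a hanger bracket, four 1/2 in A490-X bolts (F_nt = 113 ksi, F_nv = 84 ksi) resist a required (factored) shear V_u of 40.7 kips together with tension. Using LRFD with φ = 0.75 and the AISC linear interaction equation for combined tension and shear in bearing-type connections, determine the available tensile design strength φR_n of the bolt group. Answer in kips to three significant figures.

31.8 kips

A_b = π·0.5²/4 = 0.1963 in²; f_rv = 40.7 / (4 × 0.1963) = 51.82 ksi.
F'_nt = 1.3 F_nt − (F_nt / φF_nv) f_rv = 1.3·113 − (113/(0.75·84))·51.82 = 53.95 ksi, capped at F_nt → F'_nt = 53.95 ksi.
R_n = F'_nt · A_b · n = 53.95 × 0.1963 × 4 = 42.37 kips.
Design strength φR_n = 0.75 × 42.37 = 31.8 kips.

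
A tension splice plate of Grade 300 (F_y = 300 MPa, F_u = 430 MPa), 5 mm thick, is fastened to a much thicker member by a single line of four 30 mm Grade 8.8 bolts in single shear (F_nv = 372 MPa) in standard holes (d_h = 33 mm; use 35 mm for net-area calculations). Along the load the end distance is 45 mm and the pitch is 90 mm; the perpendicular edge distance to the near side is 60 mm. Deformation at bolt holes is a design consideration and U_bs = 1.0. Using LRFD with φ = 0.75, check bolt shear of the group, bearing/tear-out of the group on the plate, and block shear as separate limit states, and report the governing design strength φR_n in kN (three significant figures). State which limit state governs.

Bolt shear: A_b = π·30²/4 = 706.9 mm²; R_n = 372 × 706.9 × 4 × 1 / 1000 = 1052 kN → 0.75 × 1052 = 789 kN.
Bearing: edge l_c = 28.5, r_n = 73.53 kN; interior l_c = 57, r_n = 147.1 kN; R_n = 73.53 + 3·147.1 = 514.7 kN → 386 kN.
Block shear: A_gv = 1575, A_nv = 962.5, A_nt = 212.5 mm²; R_n = min(0.6F_uA_nv, 0.6F_yA_gv) + U_bs·F_u·A_nt = 339.7 kN → 255 kN.
Block shear governs: 255 kN.

255 kN (block shear governs)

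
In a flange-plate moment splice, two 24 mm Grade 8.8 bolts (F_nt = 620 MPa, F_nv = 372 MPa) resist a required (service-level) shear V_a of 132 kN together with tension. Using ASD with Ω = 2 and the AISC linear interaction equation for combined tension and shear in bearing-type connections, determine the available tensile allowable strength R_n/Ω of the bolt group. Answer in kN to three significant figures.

145 kN

A_b = π·24²/4 = 452.4 mm²; f_rv = 132 × 1000 / (2 × 452.4) = 145.9 MPa.
F'_nt = 1.3 F_nt − (Ω F_nt / F_nv) f_rv = 1.3·620 − (2·620/372)·145.9 = 319.7 MPa, capped at F_nt → F'_nt = 319.7 MPa.
R_n = F'_nt · A_b · n = 319.7 × 452.4 × 2 / 1000 = 289.3 kN.
Allowable strength R_n/Ω = 289.3 / 2 = 145 kN.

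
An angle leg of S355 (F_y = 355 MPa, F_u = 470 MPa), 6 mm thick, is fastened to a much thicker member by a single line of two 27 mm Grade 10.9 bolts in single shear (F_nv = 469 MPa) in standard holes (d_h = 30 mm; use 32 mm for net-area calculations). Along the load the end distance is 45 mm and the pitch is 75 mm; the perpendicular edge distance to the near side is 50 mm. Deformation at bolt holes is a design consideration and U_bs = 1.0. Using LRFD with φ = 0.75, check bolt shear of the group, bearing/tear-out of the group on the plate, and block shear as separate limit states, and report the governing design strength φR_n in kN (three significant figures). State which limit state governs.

163 kN (block shear governs)

Bolt shear: A_b = π·27²/4 = 572.6 mm²; R_n = 469 × 572.6 × 2 × 1 / 1000 = 537.1 kN → 0.75 × 537.1 = 403 kN.
Bearing: edge l_c = 30, r_n = 101.5 kN; interior l_c = 45, r_n = 152.3 kN; R_n = 101.5 + 1·152.3 = 253.8 kN → 190 kN.
Block shear: A_gv = 720, A_nv = 432, A_nt = 204 mm²; R_n = min(0.6F_uA_nv, 0.6F_yA_gv) + U_bs·F_u·A_nt = 217.7 kN → 163 kN.
Block shear governs: 163 kN.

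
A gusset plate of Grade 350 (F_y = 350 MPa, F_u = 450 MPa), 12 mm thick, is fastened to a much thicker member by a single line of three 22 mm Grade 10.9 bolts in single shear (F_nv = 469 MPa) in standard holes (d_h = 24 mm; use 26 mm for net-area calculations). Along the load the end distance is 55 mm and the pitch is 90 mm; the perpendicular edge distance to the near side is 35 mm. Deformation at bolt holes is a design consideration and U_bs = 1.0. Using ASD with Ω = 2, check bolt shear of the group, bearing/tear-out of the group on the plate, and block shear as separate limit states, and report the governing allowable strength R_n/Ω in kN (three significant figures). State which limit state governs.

Bolt shear: A_b = π·22²/4 = 380.1 mm²; R_n = 469 × 380.1 × 3 × 1 / 1000 = 534.8 kN → 534.8 / 2 = 267 kN.
Bearing: edge l_c = 43, r_n = 278.6 kN; interior l_c = 66, r_n = 285.1 kN; R_n = 278.6 + 2·285.1 = 848.9 kN → 424 kN.
Block shear: A_gv = 2820, A_nv = 2040, A_nt = 264 mm²; R_n = min(0.6F_uA_nv, 0.6F_yA_gv) + U_bs·F_u·A_nt = 669.6 kN → 335 kN.
Bolt shear governs: 267 kN.

267 kN (bolt shear governs)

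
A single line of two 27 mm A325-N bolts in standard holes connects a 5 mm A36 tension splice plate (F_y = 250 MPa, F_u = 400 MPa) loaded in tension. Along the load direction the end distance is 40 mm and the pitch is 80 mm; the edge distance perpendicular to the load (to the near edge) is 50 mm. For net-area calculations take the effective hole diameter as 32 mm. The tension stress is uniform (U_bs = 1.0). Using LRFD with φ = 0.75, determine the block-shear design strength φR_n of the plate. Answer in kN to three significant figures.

116 kN

Shear plane L_v = 40 + 1·80 = 120 mm; A_gv = 120 × 5 = 600 mm².
A_nv = (120 − 1.5·32) × 5 = 360 mm².
A_nt = (50 − 0.5·32) × 5 = 170 mm².
0.6 F_u A_nv = 86.4 kN; 0.6 F_y A_gv = 90 kN → shear rupture governs the shear term.
R_n = 86.4 + 1.0 × 400 × 170 / 1000 = 154.4 kN.
Design strength φR_n = 0.75 × 154.4 = 116 kN.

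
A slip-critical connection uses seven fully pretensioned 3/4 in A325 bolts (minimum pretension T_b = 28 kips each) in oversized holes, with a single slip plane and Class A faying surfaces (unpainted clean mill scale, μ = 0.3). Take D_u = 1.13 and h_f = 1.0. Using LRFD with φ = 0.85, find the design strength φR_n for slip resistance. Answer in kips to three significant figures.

R_n = μ · D_u · h_f · T_b · n_s · n_b = 0.3 × 1.13 × 1.0 × 28 × 1 × 7 = 66.44 kips.
Design strength φR_n = 0.85 × 66.44 = 56.5 kips.

56.5 kips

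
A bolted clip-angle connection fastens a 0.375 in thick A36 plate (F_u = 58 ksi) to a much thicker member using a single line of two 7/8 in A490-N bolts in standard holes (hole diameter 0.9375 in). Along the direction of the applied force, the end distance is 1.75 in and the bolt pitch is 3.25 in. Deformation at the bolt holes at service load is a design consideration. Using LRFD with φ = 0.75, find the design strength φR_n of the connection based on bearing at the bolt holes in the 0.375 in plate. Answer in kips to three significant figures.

59.3 kips

Per bolt r_n = 1.2 l_c t F_u ≤ 2.4 d t F_u; upper limit = 2.4 × 0.875 × 0.375 × 58 = 45.68 kips.
Edge bolt: l_c = 1.75 − 0.9375/2 = 1.281 in → 1.2 × 1.281 × 0.375 × 58 = 33.44 → r_n = 33.44 kips.
Interior bolts: l_c = 3.25 − 0.9375 = 2.312 in → 1.2 × 2.312 × 0.375 × 58 = 60.36 → r_n = 45.68 kips.
R_n = 1 × 33.44 + 1 × 45.68 = 79.12 kips.
Design strength φR_n = 0.75 × 79.12 = 59.3 kips.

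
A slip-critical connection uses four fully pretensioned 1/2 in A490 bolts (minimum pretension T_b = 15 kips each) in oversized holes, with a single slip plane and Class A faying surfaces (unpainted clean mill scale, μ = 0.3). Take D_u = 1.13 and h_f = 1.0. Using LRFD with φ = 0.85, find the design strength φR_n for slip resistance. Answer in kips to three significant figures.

R_n = μ · D_u · h_f · T_b · n_s · n_b = 0.3 × 1.13 × 1.0 × 15 × 1 × 4 = 20.34 kips.
Design strength φR_n = 0.85 × 20.34 = 17.3 kips.

17.3 kips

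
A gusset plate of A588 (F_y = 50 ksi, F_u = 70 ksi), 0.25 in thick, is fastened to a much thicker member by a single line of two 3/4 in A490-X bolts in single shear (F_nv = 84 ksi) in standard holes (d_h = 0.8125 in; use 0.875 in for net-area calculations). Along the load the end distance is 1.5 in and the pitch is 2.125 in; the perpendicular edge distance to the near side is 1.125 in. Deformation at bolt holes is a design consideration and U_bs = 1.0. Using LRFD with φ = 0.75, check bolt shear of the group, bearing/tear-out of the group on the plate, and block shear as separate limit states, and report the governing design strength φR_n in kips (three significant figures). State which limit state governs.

Bolt shear: A_b = π·0.75²/4 = 0.4418 in²; R_n = 84 × 0.4418 × 2 × 1 = 74.22 kips → 0.75 × 74.22 = 55.7 kips.
Bearing: edge l_c = 1.094, r_n = 22.97 kips; interior l_c = 1.312, r_n = 27.56 kips; R_n = 22.97 + 1·27.56 = 50.53 kips → 37.9 kips.
Block shear: A_gv = 0.9062, A_nv = 0.5781, A_nt = 0.1719 in²; R_n = min(0.6F_uA_nv, 0.6F_yA_gv) + U_bs·F_u·A_nt = 36.31 kips → 27.2 kips.
Block shear governs: 27.2 kips.

27.2 kips (block shear governs)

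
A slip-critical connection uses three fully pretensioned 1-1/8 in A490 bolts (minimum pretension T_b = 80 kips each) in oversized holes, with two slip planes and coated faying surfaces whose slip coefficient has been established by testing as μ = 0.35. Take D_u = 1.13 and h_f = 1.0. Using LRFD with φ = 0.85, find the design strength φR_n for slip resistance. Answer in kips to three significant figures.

161 kips

R_n = μ · D_u · h_f · T_b · n_s · n_b = 0.35 × 1.13 × 1.0 × 80 × 2 × 3 = 189.8 kips.
Design strength φR_n = 0.85 × 189.8 = 161 kips.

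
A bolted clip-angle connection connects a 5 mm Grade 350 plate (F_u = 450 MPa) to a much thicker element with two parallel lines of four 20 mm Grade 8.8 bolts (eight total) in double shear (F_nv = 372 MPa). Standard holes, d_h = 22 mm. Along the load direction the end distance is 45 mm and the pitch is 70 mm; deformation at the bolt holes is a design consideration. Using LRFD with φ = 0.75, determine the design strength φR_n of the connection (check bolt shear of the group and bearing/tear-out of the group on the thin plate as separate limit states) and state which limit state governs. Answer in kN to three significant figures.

Bolt shear: A_b = π·20²/4 = 314.2 mm²; R_n = 372 × 314.2 × 8 × 2 / 1000 = 1870 kN → 0.75 × 1870 = 1400 kN.
Bearing (1.2 l_c t F_u ≤ 2.4 d t F_u): upper limit = 2.4·20·5·450 / 1000 = 108 kN.
  Edge l_c = 45 − 22/2 = 34 → r_n = 91.8 kN; interior l_c = 70 − 22 = 48 → r_n = 108 kN.
  R_n,bearing = 2·91.8 + 6·108 = 831.6 kN → 0.75 × 831.6 = 624 kN.
Bearing governs: 624 kN.

624 kN (bearing governs)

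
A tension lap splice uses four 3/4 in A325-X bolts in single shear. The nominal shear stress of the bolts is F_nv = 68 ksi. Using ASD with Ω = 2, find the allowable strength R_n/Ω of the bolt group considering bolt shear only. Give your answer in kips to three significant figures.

60.1 kips

A_b = π × 0.75² / 4 = 0.4418 in².
R_n = F_nv · A_b · n · n_s = 68 × 0.4418 × 4 × 1 = 120.2 kips.
Allowable strength R_n/Ω = 120.2 / 2 = 60.1 kips.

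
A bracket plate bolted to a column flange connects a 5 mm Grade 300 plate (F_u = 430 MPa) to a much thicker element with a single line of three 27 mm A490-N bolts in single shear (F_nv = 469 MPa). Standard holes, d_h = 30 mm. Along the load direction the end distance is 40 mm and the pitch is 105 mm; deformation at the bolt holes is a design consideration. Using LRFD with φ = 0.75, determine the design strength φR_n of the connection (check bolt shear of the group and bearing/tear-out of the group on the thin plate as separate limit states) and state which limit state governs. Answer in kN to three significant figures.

Bolt shear: A_b = π·27²/4 = 572.6 mm²; R_n = 469 × 572.6 × 3 × 1 / 1000 = 805.6 kN → 0.75 × 805.6 = 604 kN.
Bearing (1.2 l_c t F_u ≤ 2.4 d t F_u): upper limit = 2.4·27·5·430 / 1000 = 139.3 kN.
  Edge l_c = 40 − 30/2 = 25 → r_n = 64.5 kN; interior l_c = 105 − 30 = 75 → r_n = 139.3 kN.
  R_n,bearing = 1·64.5 + 2·139.3 = 343.1 kN → 0.75 × 343.1 = 257 kN.
Bearing governs: 257 kN.

257 kN (bearing governs)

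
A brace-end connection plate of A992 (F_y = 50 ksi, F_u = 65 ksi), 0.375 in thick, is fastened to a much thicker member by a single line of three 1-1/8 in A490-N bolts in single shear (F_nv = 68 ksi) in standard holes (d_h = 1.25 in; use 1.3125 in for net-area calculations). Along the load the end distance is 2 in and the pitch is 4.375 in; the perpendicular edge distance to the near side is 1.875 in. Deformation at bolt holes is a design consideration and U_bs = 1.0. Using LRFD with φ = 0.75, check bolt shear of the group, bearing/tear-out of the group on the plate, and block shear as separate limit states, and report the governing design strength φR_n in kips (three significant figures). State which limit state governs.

Bolt shear: A_b = π·1.125²/4 = 0.994 in²; R_n = 68 × 0.994 × 3 × 1 = 202.8 kips → 0.75 × 202.8 = 152 kips.
Bearing: edge l_c = 1.375, r_n = 40.22 kips; interior l_c = 3.125, r_n = 65.81 kips; R_n = 40.22 + 2·65.81 = 171.8 kips → 129 kips.
Block shear: A_gv = 4.031, A_nv = 2.801, A_nt = 0.457 in²; R_n = min(0.6F_uA_nv, 0.6F_yA_gv) + U_bs·F_u·A_nt = 138.9 kips → 104 kips.
Block shear governs: 104 kips.

104 kips (block shear governs)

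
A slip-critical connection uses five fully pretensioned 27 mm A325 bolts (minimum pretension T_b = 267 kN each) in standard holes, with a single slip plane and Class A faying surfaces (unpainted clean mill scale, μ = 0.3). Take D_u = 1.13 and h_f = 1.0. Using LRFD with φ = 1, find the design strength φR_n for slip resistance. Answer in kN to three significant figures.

453 kN

R_n = μ · D_u · h_f · T_b · n_s · n_b = 0.3 × 1.13 × 1.0 × 267 × 1 × 5 = 452.6 kN.
Design strength φR_n = 1 × 452.6 = 453 kN.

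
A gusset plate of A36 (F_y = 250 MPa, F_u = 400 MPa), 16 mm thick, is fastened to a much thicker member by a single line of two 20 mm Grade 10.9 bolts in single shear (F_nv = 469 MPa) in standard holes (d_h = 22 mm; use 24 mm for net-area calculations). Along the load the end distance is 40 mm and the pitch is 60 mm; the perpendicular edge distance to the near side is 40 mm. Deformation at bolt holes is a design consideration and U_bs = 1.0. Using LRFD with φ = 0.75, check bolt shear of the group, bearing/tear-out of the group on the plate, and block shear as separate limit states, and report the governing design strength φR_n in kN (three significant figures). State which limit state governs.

221 kN (bolt shear governs)

Bolt shear: A_b = π·20²/4 = 314.2 mm²; R_n = 469 × 314.2 × 2 × 1 / 1000 = 294.7 kN → 0.75 × 294.7 = 221 kN.
Bearing: edge l_c = 29, r_n = 222.7 kN; interior l_c = 38, r_n = 291.8 kN; R_n = 222.7 + 1·291.8 = 514.6 kN → 386 kN.
Block shear: A_gv = 1600, A_nv = 1024, A_nt = 448 mm²; R_n = min(0.6F_uA_nv, 0.6F_yA_gv) + U_bs·F_u·A_nt = 419.2 kN → 314 kN.
Bolt shear governs: 221 kN.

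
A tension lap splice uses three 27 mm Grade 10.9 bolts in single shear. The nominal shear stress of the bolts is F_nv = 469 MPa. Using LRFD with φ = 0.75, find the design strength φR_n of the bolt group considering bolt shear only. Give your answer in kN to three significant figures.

604 kN

A_b = π × 27² / 4 = 572.6 mm².
R_n = F_nv · A_b · n · n_s = 469 × 572.6 × 3 × 1 / 1000 = 805.6 kN.
Design strength φR_n = 0.75 × 805.6 = 604 kN.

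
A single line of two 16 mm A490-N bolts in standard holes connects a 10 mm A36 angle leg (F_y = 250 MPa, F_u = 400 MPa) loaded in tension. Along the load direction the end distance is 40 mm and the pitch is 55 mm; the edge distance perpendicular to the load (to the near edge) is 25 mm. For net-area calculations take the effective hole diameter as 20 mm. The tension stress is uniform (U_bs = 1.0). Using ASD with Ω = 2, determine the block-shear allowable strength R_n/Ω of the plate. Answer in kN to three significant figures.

Shear plane L_v = 40 + 1·55 = 95 mm; A_gv = 95 × 10 = 950 mm².
A_nv = (95 − 1.5·20) × 10 = 650 mm².
A_nt = (25 − 0.5·20) × 10 = 150 mm².
0.6 F_u A_nv = 156 kN; 0.6 F_y A_gv = 142.5 kN → shear yielding governs the shear term.
R_n = 142.5 + 1.0 × 400 × 150 / 1000 = 202.5 kN.
Allowable strength R_n/Ω = 202.5 / 2 = 101 kN.

101 kN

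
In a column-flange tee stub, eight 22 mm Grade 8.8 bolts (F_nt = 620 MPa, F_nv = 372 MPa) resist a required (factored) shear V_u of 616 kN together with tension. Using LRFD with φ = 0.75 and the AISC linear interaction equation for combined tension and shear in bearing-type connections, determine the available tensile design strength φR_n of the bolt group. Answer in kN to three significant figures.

A_b = π·22²/4 = 380.1 mm²; f_rv = 616 × 1000 / (8 × 380.1) = 202.6 MPa.
F'_nt = 1.3 F_nt − (F_nt / φF_nv) f_rv = 1.3·620 − (620/(0.75·372))·202.6 = 355.9 MPa, capped at F_nt → F'_nt = 355.9 MPa.
R_n = F'_nt · A_b · n = 355.9 × 380.1 × 8 / 1000 = 1082 kN.
Design strength φR_n = 0.75 × 1082 = 812 kN.

812 kN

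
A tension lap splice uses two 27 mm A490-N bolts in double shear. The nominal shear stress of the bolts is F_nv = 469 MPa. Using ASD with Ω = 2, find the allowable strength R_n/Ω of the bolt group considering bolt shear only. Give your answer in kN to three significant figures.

A_b = π × 27² / 4 = 572.6 mm².
R_n = F_nv · A_b · n · n_s = 469 × 572.6 × 2 × 2 / 1000 = 1074 kN.
Allowable strength R_n/Ω = 1074 / 2 = 537 kN.

537 kN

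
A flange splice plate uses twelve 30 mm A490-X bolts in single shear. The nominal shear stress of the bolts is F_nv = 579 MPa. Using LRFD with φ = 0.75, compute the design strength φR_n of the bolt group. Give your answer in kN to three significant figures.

A_b = π × 30² / 4 = 706.9 mm².
R_n = F_nv · A_b · n · n_s = 579 × 706.9 × 12 × 1 / 1000 = 4911 kN.
Design strength φR_n = 0.75 × 4911 = 3680 kN.

3680 kN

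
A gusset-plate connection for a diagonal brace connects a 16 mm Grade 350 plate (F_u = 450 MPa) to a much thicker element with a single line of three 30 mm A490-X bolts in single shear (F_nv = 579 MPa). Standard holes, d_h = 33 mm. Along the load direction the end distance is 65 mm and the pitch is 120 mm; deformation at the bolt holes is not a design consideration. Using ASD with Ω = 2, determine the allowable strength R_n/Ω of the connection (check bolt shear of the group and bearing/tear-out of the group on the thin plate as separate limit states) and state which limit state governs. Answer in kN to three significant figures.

614 kN (bolt shear governs)

Bolt shear: A_b = π·30²/4 = 706.9 mm²; R_n = 579 × 706.9 × 3 × 1 / 1000 = 1228 kN → 1228 / 2 = 614 kN.
Bearing (1.5 l_c t F_u ≤ 3.0 d t F_u): upper limit = 3.0·30·16·450 / 1000 = 648 kN.
  Edge l_c = 65 − 33/2 = 48.5 → r_n = 523.8 kN; interior l_c = 120 − 33 = 87 → r_n = 648 kN.
  R_n,bearing = 1·523.8 + 2·648 = 1820 kN → 1820 / 2 = 910 kN.
Bolt shear governs: 614 kN.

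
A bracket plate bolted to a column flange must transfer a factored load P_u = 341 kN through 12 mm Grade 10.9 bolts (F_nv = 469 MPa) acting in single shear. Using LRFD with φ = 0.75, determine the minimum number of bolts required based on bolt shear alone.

9 bolts

A_b = π·12²/4 = 113.1 mm².
Per-bolt design strength φR_n = 0.75 × 469 × 113.1 × 1 / 1000 = 39.78 kN.
n ≥ 341 / 39.78 = 8.572 → use 9 bolts.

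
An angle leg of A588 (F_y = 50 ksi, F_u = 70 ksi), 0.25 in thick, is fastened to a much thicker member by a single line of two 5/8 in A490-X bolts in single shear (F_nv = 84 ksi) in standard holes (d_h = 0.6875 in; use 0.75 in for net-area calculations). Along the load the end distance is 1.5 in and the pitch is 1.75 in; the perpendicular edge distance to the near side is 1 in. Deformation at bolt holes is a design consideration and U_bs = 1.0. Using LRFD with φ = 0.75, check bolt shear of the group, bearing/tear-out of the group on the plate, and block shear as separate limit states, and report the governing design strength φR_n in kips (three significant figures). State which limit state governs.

24.9 kips (block shear governs)

Bolt shear: A_b = π·0.625²/4 = 0.3068 in²; R_n = 84 × 0.3068 × 2 × 1 = 51.54 kips → 0.75 × 51.54 = 38.7 kips.
Bearing: edge l_c = 1.156, r_n = 24.28 kips; interior l_c = 1.062, r_n = 22.31 kips; R_n = 24.28 + 1·22.31 = 46.59 kips → 34.9 kips.
Block shear: A_gv = 0.8125, A_nv = 0.5312, A_nt = 0.1562 in²; R_n = min(0.6F_uA_nv, 0.6F_yA_gv) + U_bs·F_u·A_nt = 33.25 kips → 24.9 kips.
Block shear governs: 24.9 kips.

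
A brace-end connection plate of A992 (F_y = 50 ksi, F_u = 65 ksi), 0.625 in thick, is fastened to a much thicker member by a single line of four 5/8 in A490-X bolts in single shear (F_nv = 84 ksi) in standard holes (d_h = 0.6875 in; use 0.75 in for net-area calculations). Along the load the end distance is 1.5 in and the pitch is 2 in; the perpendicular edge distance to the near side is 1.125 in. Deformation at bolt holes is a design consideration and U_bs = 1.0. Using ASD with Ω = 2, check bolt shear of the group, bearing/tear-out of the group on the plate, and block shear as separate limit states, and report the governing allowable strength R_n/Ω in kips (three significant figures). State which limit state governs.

51.5 kips (bolt shear governs)

Bolt shear: A_b = π·0.625²/4 = 0.3068 in²; R_n = 84 × 0.3068 × 4 × 1 = 103.1 kips → 103.1 / 2 = 51.5 kips.
Bearing: edge l_c = 1.156, r_n = 56.37 kips; interior l_c = 1.312, r_n = 60.94 kips; R_n = 56.37 + 3·60.94 = 239.2 kips → 120 kips.
Block shear: A_gv = 4.688, A_nv = 3.047, A_nt = 0.4688 in²; R_n = min(0.6F_uA_nv, 0.6F_yA_gv) + U_bs·F_u·A_nt = 149.3 kips → 74.6 kips.
Bolt shear governs: 51.5 kips.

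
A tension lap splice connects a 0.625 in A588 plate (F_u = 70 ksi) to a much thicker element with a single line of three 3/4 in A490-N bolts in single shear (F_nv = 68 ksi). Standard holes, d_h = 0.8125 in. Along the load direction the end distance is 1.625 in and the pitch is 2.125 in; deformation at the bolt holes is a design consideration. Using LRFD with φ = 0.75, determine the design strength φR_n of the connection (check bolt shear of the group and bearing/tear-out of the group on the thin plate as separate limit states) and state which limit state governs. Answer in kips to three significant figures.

67.6 kips (bolt shear governs)

Bolt shear: A_b = π·0.75²/4 = 0.4418 in²; R_n = 68 × 0.4418 × 3 × 1 = 90.12 kips → 0.75 × 90.12 = 67.6 kips.
Bearing (1.2 l_c t F_u ≤ 2.4 d t F_u): upper limit = 2.4·0.75·0.625·70 = 78.75 kips.
  Edge l_c = 1.625 − 0.8125/2 = 1.219 → r_n = 63.98 kips; interior l_c = 2.125 − 0.8125 = 1.312 → r_n = 68.91 kips.
  R_n,bearing = 1·63.98 + 2·68.91 = 201.8 kips → 0.75 × 201.8 = 151 kips.
Bolt shear governs: 67.6 kips.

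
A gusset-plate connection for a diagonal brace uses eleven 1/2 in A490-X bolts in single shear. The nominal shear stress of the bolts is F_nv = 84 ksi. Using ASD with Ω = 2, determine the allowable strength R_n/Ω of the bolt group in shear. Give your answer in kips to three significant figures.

A_b = π × 0.5² / 4 = 0.1963 in².
R_n = F_nv · A_b · n · n_s = 84 × 0.1963 × 11 × 1 = 181.4 kips.
Allowable strength R_n/Ω = 181.4 / 2 = 90.7 kips.

90.7 kips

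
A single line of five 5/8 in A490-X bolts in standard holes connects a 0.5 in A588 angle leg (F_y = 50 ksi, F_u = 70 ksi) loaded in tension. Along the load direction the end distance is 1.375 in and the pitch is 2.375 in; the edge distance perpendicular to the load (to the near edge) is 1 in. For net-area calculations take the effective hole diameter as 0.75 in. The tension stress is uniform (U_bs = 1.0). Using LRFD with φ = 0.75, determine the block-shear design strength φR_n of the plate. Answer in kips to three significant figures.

Shear plane L_v = 1.375 + 4·2.375 = 10.88 in; A_gv = 10.88 × 0.5 = 5.438 in².
A_nv = (10.88 − 4.5·0.75) × 0.5 = 3.75 in².
A_nt = (1 − 0.5·0.75) × 0.5 = 0.3125 in².
0.6 F_u A_nv = 157.5 kips; 0.6 F_y A_gv = 163.1 kips → shear rupture governs the shear term.
R_n = 157.5 + 1.0 × 70 × 0.3125 = 179.4 kips.
Design strength φR_n = 0.75 × 179.4 = 135 kips.

135 kips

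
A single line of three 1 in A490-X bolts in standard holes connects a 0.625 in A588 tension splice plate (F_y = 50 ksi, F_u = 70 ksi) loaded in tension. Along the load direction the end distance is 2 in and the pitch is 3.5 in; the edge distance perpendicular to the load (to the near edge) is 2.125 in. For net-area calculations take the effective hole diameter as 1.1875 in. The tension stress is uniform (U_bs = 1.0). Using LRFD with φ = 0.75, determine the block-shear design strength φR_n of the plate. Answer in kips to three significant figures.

169 kips

Shear plane L_v = 2 + 2·3.5 = 9 in; A_gv = 9 × 0.625 = 5.625 in².
A_nv = (9 − 2.5·1.1875) × 0.625 = 3.77 in².
A_nt = (2.125 − 0.5·1.1875) × 0.625 = 0.957 in².
0.6 F_u A_nv = 158.3 kips; 0.6 F_y A_gv = 168.8 kips → shear rupture governs the shear term.
R_n = 158.3 + 1.0 × 70 × 0.957 = 225.3 kips.
Design strength φR_n = 0.75 × 225.3 = 169 kips.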